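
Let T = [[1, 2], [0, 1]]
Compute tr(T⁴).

2

T = I + N where N = [[0, 2], [0, 0]] is strictly upper-triangular, so N² = 0.
(I + N)⁴ = I + 4·N = [[1, 8], [0, 1]].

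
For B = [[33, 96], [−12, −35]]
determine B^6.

tr B = −2 and det B = −3, so the characteristic polynomial is λ² − (−2)λ + (−3) with roots −3 and 1.
Eigenvectors give P = [[−8, 3], [3, −1]] with P⁻¹ = [[1, 3], [3, 8]], and B = P·diag(−3, 1)·P⁻¹.
Then B^6 = P·diag(729, 1)·P⁻¹ = [[−5832, 3], [2187, −1]] · [[1, 3], [3, 8]] = [[−5823, −17472], [2184, 6553]].

[[−5823, −17472], [2184, 6553]]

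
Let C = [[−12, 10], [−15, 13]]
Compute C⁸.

tr C = 1 and det C = −6, so the characteristic polynomial is λ² − (1)λ + (−6) with roots 3 and −2.
Eigenvectors give P = [[2, 1], [3, 1]] with P⁻¹ = [[−1, 1], [3, −2]], and C = P·diag(3, −2)·P⁻¹.
Then C⁸ = P·diag(6561, 256)·P⁻¹ = [[13122, 256], [19683, 256]] · [[−1, 1], [3, −2]] = [[−12354, 12610], [−18915, 19171]].

[[−12354, 12610], [−18915, 19171]]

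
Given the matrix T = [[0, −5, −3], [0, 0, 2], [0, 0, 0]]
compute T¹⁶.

T is strictly triangular, hence nilpotent: T³ = 0, so T¹⁶ = 0.

[[0, 0, 0], [0, 0, 0], [0, 0, 0]]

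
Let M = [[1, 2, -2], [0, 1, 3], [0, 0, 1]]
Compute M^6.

M = I + N where N = [[0, 2, -2], [0, 0, 3], [0, 0, 0]] is strictly upper-triangular, so N^3 = 0.
(I + N)^6 = I + 6·N + 15·N^2 = [[1, 12, 78], [0, 1, 18], [0, 0, 1]].

[[1, 12, 78], [0, 1, 18], [0, 0, 1]]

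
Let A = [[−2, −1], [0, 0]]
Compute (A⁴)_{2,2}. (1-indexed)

0

A² = [[4, 2], [0, 0]]
A³ = [[−8, −4], [0, 0]]
A⁴ = [[16, 8], [0, 0]]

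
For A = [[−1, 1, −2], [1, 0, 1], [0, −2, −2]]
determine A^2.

[[2, 3, 7], [−1, −1, −4], [−2, 4, 2]]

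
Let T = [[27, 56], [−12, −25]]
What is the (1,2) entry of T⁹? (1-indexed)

275576

tr T = 2 and det T = −3, so the characteristic polynomial is λ² − (2)λ + (−3) with roots −1 and 3.
Eigenvectors give P = [[−2, 7], [1, −3]] with P⁻¹ = [[3, 7], [1, 2]], and T = P·diag(−1, 3)·P⁻¹.
Then T⁹ = P·diag(−1, 19683)·P⁻¹ = [[2, 137781], [−1, −59049]] · [[3, 7], [1, 2]] = [[137787, 275576], [−59052, −118105]].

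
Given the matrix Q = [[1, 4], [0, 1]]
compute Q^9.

[[1, 36], [0, 1]]

Q = I + N where N = [[0, 4], [0, 0]] is strictly upper-triangular, so N^2 = 0.
(I + N)^9 = I + 9·N = [[1, 36], [0, 1]].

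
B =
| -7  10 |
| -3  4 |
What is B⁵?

tr B = -3 and det B = 2, so the characteristic polynomial is λ² − (-3)λ + (2) with roots -2 and -1.
Eigenvectors give P = [[2, 5], [1, 3]] with P⁻¹ = [[3, -5], [-1, 2]], and B = P·diag(-2, -1)·P⁻¹.
Then B⁵ = P·diag(-32, -1)·P⁻¹ = [[-64, -5], [-32, -3]] · [[3, -5], [-1, 2]] = [[-187, 310], [-93, 154]].

[[-187, 310], [-93, 154]]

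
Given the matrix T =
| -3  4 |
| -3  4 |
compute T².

[[-3, 4], [-3, 4]]

T² = T (a projection; rank 1, trace 1), so T² = T.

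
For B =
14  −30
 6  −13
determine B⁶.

tr B = 1 and det B = −2, so the characteristic polynomial is λ² − (1)λ + (−2) with roots 2 and −1.
Eigenvectors give P = [[5, 2], [2, 1]] with P⁻¹ = [[1, −2], [−2, 5]], and B = P·diag(2, −1)·P⁻¹.
Then B⁶ = P·diag(64, 1)·P⁻¹ = [[320, 2], [128, 1]] · [[1, −2], [−2, 5]] = [[316, −630], [126, −251]].

[[316, −630], [126, −251]]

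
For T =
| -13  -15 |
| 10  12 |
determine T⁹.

tr T = -1 and det T = -6, so the characteristic polynomial is λ² − (-1)λ + (-6) with roots 2 and -3.
Eigenvectors give P = [[-1, -3], [1, 2]] with P⁻¹ = [[2, 3], [-1, -1]], and T = P·diag(2, -3)·P⁻¹.
Then T⁹ = P·diag(512, -19683)·P⁻¹ = [[-512, 59049], [512, -39366]] · [[2, 3], [-1, -1]] = [[-60073, -60585], [40390, 40902]].

[[-60073, -60585], [40390, 40902]]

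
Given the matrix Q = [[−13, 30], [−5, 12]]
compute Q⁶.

[[2059, −3990], [665, −1266]]

tr Q = −1 and det Q = −6, so the characteristic polynomial is λ² − (−1)λ + (−6) with roots −3 and 2.
Eigenvectors give P = [[−3, 2], [−1, 1]] with P⁻¹ = [[−1, 2], [−1, 3]], and Q = P·diag(−3, 2)·P⁻¹.
Then Q⁶ = P·diag(729, 64)·P⁻¹ = [[−2187, 128], [−729, 64]] · [[−1, 2], [−1, 3]] = [[2059, −3990], [665, −1266]].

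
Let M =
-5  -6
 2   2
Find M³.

[[-29, -42], [14, 20]]

tr M = -3 and det M = 2, so the characteristic polynomial is λ² − (-3)λ + (2) with roots -2 and -1.
Eigenvectors give P = [[2, 3], [-1, -2]] with P⁻¹ = [[2, 3], [-1, -2]], and M = P·diag(-2, -1)·P⁻¹.
Then M³ = P·diag(-8, -1)·P⁻¹ = [[-16, -3], [8, 2]] · [[2, 3], [-1, -2]] = [[-29, -42], [14, 20]].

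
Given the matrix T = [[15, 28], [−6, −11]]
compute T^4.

tr T = 4 and det T = 3, so the characteristic polynomial is λ² − (4)λ + (3) with roots 3 and 1.
Eigenvectors give P = [[7, −2], [−3, 1]] with P⁻¹ = [[1, 2], [3, 7]], and T = P·diag(3, 1)·P⁻¹.
Then T^4 = P·diag(81, 1)·P⁻¹ = [[567, −2], [−243, 1]] · [[1, 2], [3, 7]] = [[561, 1120], [−240, −479]].

[[561, 1120], [−240, −479]]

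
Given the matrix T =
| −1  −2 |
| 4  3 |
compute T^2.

[[−7, −4], [8, 1]]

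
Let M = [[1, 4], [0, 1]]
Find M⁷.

[[1, 28], [0, 1]]

M = I + N where N = [[0, 4], [0, 0]] is strictly upper-triangular, so N² = 0.
(I + N)⁷ = I + 7·N = [[1, 28], [0, 1]].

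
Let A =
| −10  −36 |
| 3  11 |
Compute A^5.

[[−100, −396], [33, 131]]

tr A = 1 and det A = −2, so the characteristic polynomial is λ² − (1)λ + (−2) with roots −1 and 2.
Eigenvectors give P = [[−4, −3], [1, 1]] with P⁻¹ = [[−1, −3], [1, 4]], and A = P·diag(−1, 2)·P⁻¹.
Then A^5 = P·diag(−1, 32)·P⁻¹ = [[4, −96], [−1, 32]] · [[−1, −3], [1, 4]] = [[−100, −396], [33, 131]].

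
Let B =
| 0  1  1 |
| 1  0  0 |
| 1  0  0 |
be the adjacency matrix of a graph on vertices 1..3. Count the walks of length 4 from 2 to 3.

2

The number of length-4 walks from vertex 2 to vertex 3 is entry (2,3) of B⁴, where B is the adjacency matrix.
B² = [[2, 0, 0], [0, 1, 1], [0, 1, 1]]
B³ = [[0, 2, 2], [2, 0, 0], [2, 0, 0]]
B⁴ = [[4, 0, 0], [0, 2, 2], [0, 2, 2]]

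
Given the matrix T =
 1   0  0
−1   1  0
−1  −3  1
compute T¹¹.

[[1, 0, 0], [−11, 1, 0], [154, −33, 1]]

T = I + N where N = [[0, 0, 0], [−1, 0, 0], [−1, −3, 0]] is strictly lower-triangular, so N³ = 0.
(I + N)¹¹ = I + 11·N + 55·N² = [[1, 0, 0], [−11, 1, 0], [154, −33, 1]].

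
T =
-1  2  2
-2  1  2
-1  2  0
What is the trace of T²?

-2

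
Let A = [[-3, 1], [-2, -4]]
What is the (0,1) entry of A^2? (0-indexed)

-7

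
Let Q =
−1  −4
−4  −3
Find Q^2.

[[17, 16], [16, 25]]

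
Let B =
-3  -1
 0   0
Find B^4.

B^2 = [[9, 3], [0, 0]]
B^3 = [[-27, -9], [0, 0]]
B^4 = [[81, 27], [0, 0]]

[[81, 27], [0, 0]]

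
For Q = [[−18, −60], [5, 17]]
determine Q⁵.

[[−1068, −3300], [275, 857]]

tr Q = −1 and det Q = −6, so the characteristic polynomial is λ² − (−1)λ + (−6) with roots 2 and −3.
Eigenvectors give P = [[−3, 4], [1, −1]] with P⁻¹ = [[1, 4], [1, 3]], and Q = P·diag(2, −3)·P⁻¹.
Then Q⁵ = P·diag(32, −243)·P⁻¹ = [[−96, −972], [32, 243]] · [[1, 4], [1, 3]] = [[−1068, −3300], [275, 857]].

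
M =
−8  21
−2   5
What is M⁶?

tr M = −3 and det M = 2, so the characteristic polynomial is λ² − (−3)λ + (2) with roots −2 and −1.
Eigenvectors give P = [[7, 3], [2, 1]] with P⁻¹ = [[1, −3], [−2, 7]], and M = P·diag(−2, −1)·P⁻¹.
Then M⁶ = P·diag(64, 1)·P⁻¹ = [[448, 3], [128, 1]] · [[1, −3], [−2, 7]] = [[442, −1323], [126, −377]].

[[442, −1323], [126, −377]]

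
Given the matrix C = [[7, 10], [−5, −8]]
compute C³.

tr C = −1 and det C = −6, so the characteristic polynomial is λ² − (−1)λ + (−6) with roots −3 and 2.
Eigenvectors give P = [[1, −2], [−1, 1]] with P⁻¹ = [[−1, −2], [−1, −1]], and C = P·diag(−3, 2)·P⁻¹.
Then C³ = P·diag(−27, 8)·P⁻¹ = [[−27, −16], [27, 8]] · [[−1, −2], [−1, −1]] = [[43, 70], [−35, −62]].

[[43, 70], [−35, −62]]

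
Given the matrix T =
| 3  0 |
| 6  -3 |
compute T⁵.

[[243, 0], [486, -243]]

tr T = 0 and det T = -9, so the characteristic polynomial is λ² − (0)λ + (-9) with roots 3 and -3.
Eigenvectors give P = [[1, 0], [1, -1]] with P⁻¹ = [[1, 0], [1, -1]], and T = P·diag(3, -3)·P⁻¹.
Then T⁵ = P·diag(243, -243)·P⁻¹ = [[243, 0], [243, 243]] · [[1, 0], [1, -1]] = [[243, 0], [486, -243]].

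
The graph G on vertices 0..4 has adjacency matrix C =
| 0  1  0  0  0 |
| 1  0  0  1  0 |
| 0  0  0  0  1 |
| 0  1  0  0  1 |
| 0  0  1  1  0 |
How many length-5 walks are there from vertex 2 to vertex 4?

The number of length-5 walks from vertex 2 to vertex 4 is entry (2,4) of C^5, where C is the adjacency matrix.
C^2 = [[1, 0, 0, 1, 0], [0, 2, 0, 0, 1], [0, 0, 1, 1, 0], [1, 0, 1, 2, 0], [0, 1, 0, 0, 2]]
C^3 = [[0, 2, 0, 0, 1], [2, 0, 1, 3, 0], [0, 1, 0, 0, 2], [0, 3, 0, 0, 3], [1, 0, 2, 3, 0]]
C^4 = [[2, 0, 1, 3, 0], [0, 5, 0, 0, 4], [1, 0, 2, 3, 0], [3, 0, 3, 6, 0], [0, 4, 0, 0, 5]]
C^5 = [[0, 5, 0, 0, 4], [5, 0, 4, 9, 0], [0, 4, 0, 0, 5], [0, 9, 0, 0, 9], [4, 0, 5, 9, 0]]

5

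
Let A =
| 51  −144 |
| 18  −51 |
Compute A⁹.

[[334611, −944784], [118098, −334611]]

tr A = 0 and det A = −9, so the characteristic polynomial is λ² − (0)λ + (−9) with roots −3 and 3.
Eigenvectors give P = [[−8, 3], [−3, 1]] with P⁻¹ = [[1, −3], [3, −8]], and A = P·diag(−3, 3)·P⁻¹.
Then A⁹ = P·diag(−19683, 19683)·P⁻¹ = [[157464, 59049], [59049, 19683]] · [[1, −3], [3, −8]] = [[334611, −944784], [118098, −334611]].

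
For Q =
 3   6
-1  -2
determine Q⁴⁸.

Q² = Q (a projection; rank 1, trace 1), so Q⁴⁸ = Q.

[[3, 6], [-1, -2]]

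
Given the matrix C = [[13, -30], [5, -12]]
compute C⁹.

[[60073, -121170], [20195, -40902]]

tr C = 1 and det C = -6, so the characteristic polynomial is λ² − (1)λ + (-6) with roots -2 and 3.
Eigenvectors give P = [[2, 3], [1, 1]] with P⁻¹ = [[-1, 3], [1, -2]], and C = P·diag(-2, 3)·P⁻¹.
Then C⁹ = P·diag(-512, 19683)·P⁻¹ = [[-1024, 59049], [-512, 19683]] · [[-1, 3], [1, -2]] = [[60073, -121170], [20195, -40902]].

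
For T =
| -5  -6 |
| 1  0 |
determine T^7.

[[-6305, -12354], [2059, 3990]]

tr T = -5 and det T = 6, so the characteristic polynomial is λ² − (-5)λ + (6) with roots -3 and -2.
Eigenvectors give P = [[3, -2], [-1, 1]] with P⁻¹ = [[1, 2], [1, 3]], and T = P·diag(-3, -2)·P⁻¹.
Then T^7 = P·diag(-2187, -128)·P⁻¹ = [[-6561, 256], [2187, -128]] · [[1, 2], [1, 3]] = [[-6305, -12354], [2059, 3990]].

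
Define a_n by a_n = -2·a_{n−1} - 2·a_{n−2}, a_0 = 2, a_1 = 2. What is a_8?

32

With companion matrix B = [[-2, -2], [1, 0]], [a_n, a_{n−1}]ᵀ = B·[a_{n−1}, a_{n−2}]ᵀ, so [a_8, a_7]ᵀ = B⁷·[a_1, a_0]ᵀ.
B⁷ = [[0, 16], [-8, -16]], giving [a_8, a_7]ᵀ = [[32], [-48]].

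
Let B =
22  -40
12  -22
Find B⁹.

[[5632, -10240], [3072, -5632]]

tr B = 0 and det B = -4, so the characteristic polynomial is λ² − (0)λ + (-4) with roots -2 and 2.
Eigenvectors give P = [[-5, 2], [-3, 1]] with P⁻¹ = [[1, -2], [3, -5]], and B = P·diag(-2, 2)·P⁻¹.
Then B⁹ = P·diag(-512, 512)·P⁻¹ = [[2560, 1024], [1536, 512]] · [[1, -2], [3, -5]] = [[5632, -10240], [3072, -5632]].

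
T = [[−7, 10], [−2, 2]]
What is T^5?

tr T = −5 and det T = 6, so the characteristic polynomial is λ² − (−5)λ + (6) with roots −2 and −3.
Eigenvectors give P = [[2, 5], [1, 2]] with P⁻¹ = [[−2, 5], [1, −2]], and T = P·diag(−2, −3)·P⁻¹.
Then T^5 = P·diag(−32, −243)·P⁻¹ = [[−64, −1215], [−32, −486]] · [[−2, 5], [1, −2]] = [[−1087, 2110], [−422, 812]].

[[−1087, 2110], [−422, 812]]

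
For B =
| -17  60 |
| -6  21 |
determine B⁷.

[[-19673, 65580], [-6558, 21861]]

tr B = 4 and det B = 3, so the characteristic polynomial is λ² − (4)λ + (3) with roots 1 and 3.
Eigenvectors give P = [[10, -3], [3, -1]] with P⁻¹ = [[1, -3], [3, -10]], and B = P·diag(1, 3)·P⁻¹.
Then B⁷ = P·diag(1, 2187)·P⁻¹ = [[10, -6561], [3, -2187]] · [[1, -3], [3, -10]] = [[-19673, 65580], [-6558, 21861]].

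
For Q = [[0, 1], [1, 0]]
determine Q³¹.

Q² = I (check: tr Q = 0 and det Q = −1), so Q³¹ = Q since 31 is odd.

[[0, 1], [1, 0]]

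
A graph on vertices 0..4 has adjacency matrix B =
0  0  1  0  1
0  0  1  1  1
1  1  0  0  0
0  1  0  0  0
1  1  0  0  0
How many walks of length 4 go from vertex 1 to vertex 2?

The number of length-4 walks from vertex 1 to vertex 2 is entry (1,2) of B⁴, where B is the adjacency matrix.
B² = [[2, 2, 0, 0, 0], [2, 3, 0, 0, 0], [0, 0, 2, 1, 2], [0, 0, 1, 1, 1], [0, 0, 2, 1, 2]]
B³ = [[0, 0, 4, 2, 4], [0, 0, 5, 3, 5], [4, 5, 0, 0, 0], [2, 3, 0, 0, 0], [4, 5, 0, 0, 0]]
B⁴ = [[8, 10, 0, 0, 0], [10, 13, 0, 0, 0], [0, 0, 9, 5, 9], [0, 0, 5, 3, 5], [0, 0, 9, 5, 9]]

0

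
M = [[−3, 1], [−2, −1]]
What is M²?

[[7, −4], [8, −1]]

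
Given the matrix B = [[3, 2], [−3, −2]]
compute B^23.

[[3, 2], [−3, −2]]

B² = B (a projection; rank 1, trace 1), so B^23 = B.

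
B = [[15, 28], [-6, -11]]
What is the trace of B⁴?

tr B = 4 and det B = 3, so the characteristic polynomial is λ² − (4)λ + (3) with roots 3 and 1.
Eigenvectors give P = [[7, -2], [-3, 1]] with P⁻¹ = [[1, 2], [3, 7]], and B = P·diag(3, 1)·P⁻¹.
Then B⁴ = P·diag(81, 1)·P⁻¹ = [[567, -2], [-243, 1]] · [[1, 2], [3, 7]] = [[561, 1120], [-240, -479]].

82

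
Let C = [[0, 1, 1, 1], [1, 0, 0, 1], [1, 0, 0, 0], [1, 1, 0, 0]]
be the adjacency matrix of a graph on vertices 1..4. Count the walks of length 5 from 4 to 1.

The number of length-5 walks from vertex 4 to vertex 1 is entry (4,1) of C⁵, where C is the adjacency matrix.
C² = [[3, 1, 0, 1], [1, 2, 1, 1], [0, 1, 1, 1], [1, 1, 1, 2]]
C³ = [[2, 4, 3, 4], [4, 2, 1, 3], [3, 1, 0, 1], [4, 3, 1, 2]]
C⁴ = [[11, 6, 2, 6], [6, 7, 4, 6], [2, 4, 3, 4], [6, 6, 4, 7]]
C⁵ = [[14, 17, 11, 17], [17, 12, 6, 13], [11, 6, 2, 6], [17, 13, 6, 12]]

17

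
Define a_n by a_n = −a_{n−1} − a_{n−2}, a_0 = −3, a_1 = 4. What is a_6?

−3

With companion matrix C = [[−1, −1], [1, 0]], [a_n, a_{n−1}]ᵀ = C·[a_{n−1}, a_{n−2}]ᵀ, so [a_6, a_5]ᵀ = C⁵·[a_1, a_0]ᵀ.
C⁵ = [[0, 1], [−1, −1]], giving [a_6, a_5]ᵀ = [[−3], [−1]].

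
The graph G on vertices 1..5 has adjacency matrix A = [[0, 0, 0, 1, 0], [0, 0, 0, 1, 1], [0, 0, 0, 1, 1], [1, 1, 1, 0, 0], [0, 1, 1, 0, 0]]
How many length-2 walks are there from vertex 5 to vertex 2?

The number of length-2 walks from vertex 5 to vertex 2 is entry (5,2) of A^2, where A is the adjacency matrix.
A^2 = [[1, 1, 1, 0, 0], [1, 2, 2, 0, 0], [1, 2, 2, 0, 0], [0, 0, 0, 3, 2], [0, 0, 0, 2, 2]]

0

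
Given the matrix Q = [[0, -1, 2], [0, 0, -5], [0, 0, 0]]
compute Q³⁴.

Q is strictly triangular, hence nilpotent: Q³ = 0, so Q³⁴ = 0.

[[0, 0, 0], [0, 0, 0], [0, 0, 0]]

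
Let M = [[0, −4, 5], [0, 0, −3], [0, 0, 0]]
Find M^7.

M is strictly triangular, hence nilpotent: M^3 = 0, so M^7 = 0.

[[0, 0, 0], [0, 0, 0], [0, 0, 0]]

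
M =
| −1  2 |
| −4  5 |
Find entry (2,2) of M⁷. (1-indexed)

4373

tr M = 4 and det M = 3, so the characteristic polynomial is λ² − (4)λ + (3) with roots 1 and 3.
Eigenvectors give P = [[−1, −1], [−1, −2]] with P⁻¹ = [[−2, 1], [1, −1]], and M = P·diag(1, 3)·P⁻¹.
Then M⁷ = P·diag(1, 2187)·P⁻¹ = [[−1, −2187], [−1, −4374]] · [[−2, 1], [1, −1]] = [[−2185, 2186], [−4372, 4373]].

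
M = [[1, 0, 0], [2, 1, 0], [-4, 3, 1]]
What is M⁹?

M = I + N where N = [[0, 0, 0], [2, 0, 0], [-4, 3, 0]] is strictly lower-triangular, so N³ = 0.
(I + N)⁹ = I + 9·N + 36·N² = [[1, 0, 0], [18, 1, 0], [180, 27, 1]].

[[1, 0, 0], [18, 1, 0], [180, 27, 1]]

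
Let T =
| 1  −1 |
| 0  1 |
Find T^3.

[[1, −3], [0, 1]]

T = I + N where N = [[0, −1], [0, 0]] is strictly upper-triangular, so N^2 = 0.
(I + N)^3 = I + 3·N = [[1, −3], [0, 1]].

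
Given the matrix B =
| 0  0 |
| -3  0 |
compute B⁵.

B is strictly triangular, hence nilpotent: B² = 0, so B⁵ = 0.

[[0, 0], [0, 0]]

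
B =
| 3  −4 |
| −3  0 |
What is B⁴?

B² = [[21, −12], [−9, 12]]
B³ = [[99, −84], [−63, 36]]
B⁴ = [[549, −396], [−297, 252]]

[[549, −396], [−297, 252]]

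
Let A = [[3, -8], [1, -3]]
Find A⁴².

[[1, 0], [0, 1]]

A² = I (check: tr A = 0 and det A = -1), so A⁴² = I since 42 is even.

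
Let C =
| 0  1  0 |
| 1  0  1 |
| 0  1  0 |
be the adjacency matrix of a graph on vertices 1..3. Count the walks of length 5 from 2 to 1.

4

The number of length-5 walks from vertex 2 to vertex 1 is entry (2,1) of C⁵, where C is the adjacency matrix.
C² = [[1, 0, 1], [0, 2, 0], [1, 0, 1]]
C³ = [[0, 2, 0], [2, 0, 2], [0, 2, 0]]
C⁴ = [[2, 0, 2], [0, 4, 0], [2, 0, 2]]
C⁵ = [[0, 4, 0], [4, 0, 4], [0, 4, 0]]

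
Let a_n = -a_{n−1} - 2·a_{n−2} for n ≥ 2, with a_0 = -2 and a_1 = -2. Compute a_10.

With companion matrix B = [[-1, -2], [1, 0]], [a_n, a_{n−1}]ᵀ = B·[a_{n−1}, a_{n−2}]ᵀ, so [a_10, a_9]ᵀ = B⁹·[a_1, a_0]ᵀ.
B⁹ = [[11, 34], [-17, -6]], giving [a_10, a_9]ᵀ = [[-90], [46]].

-90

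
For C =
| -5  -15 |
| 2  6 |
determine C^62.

[[-5, -15], [2, 6]]

C² = C (a projection; rank 1, trace 1), so C^62 = C.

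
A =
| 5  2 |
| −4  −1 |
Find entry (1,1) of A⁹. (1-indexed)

39365

tr A = 4 and det A = 3, so the characteristic polynomial is λ² − (4)λ + (3) with roots 1 and 3.
Eigenvectors give P = [[−1, −1], [2, 1]] with P⁻¹ = [[1, 1], [−2, −1]], and A = P·diag(1, 3)·P⁻¹.
Then A⁹ = P·diag(1, 19683)·P⁻¹ = [[−1, −19683], [2, 19683]] · [[1, 1], [−2, −1]] = [[39365, 19682], [−39364, −19681]].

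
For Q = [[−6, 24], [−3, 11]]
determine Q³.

[[−144, 456], [−57, 179]]

tr Q = 5 and det Q = 6, so the characteristic polynomial is λ² − (5)λ + (6) with roots 2 and 3.
Eigenvectors give P = [[3, −8], [1, −3]] with P⁻¹ = [[3, −8], [1, −3]], and Q = P·diag(2, 3)·P⁻¹.
Then Q³ = P·diag(8, 27)·P⁻¹ = [[24, −216], [8, −81]] · [[3, −8], [1, −3]] = [[−144, 456], [−57, 179]].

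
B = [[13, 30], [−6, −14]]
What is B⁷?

[[517, 1290], [−258, −644]]

tr B = −1 and det B = −2, so the characteristic polynomial is λ² − (−1)λ + (−2) with roots 1 and −2.
Eigenvectors give P = [[5, −2], [−2, 1]] with P⁻¹ = [[1, 2], [2, 5]], and B = P·diag(1, −2)·P⁻¹.
Then B⁷ = P·diag(1, −128)·P⁻¹ = [[5, 256], [−2, −128]] · [[1, 2], [2, 5]] = [[517, 1290], [−258, −644]].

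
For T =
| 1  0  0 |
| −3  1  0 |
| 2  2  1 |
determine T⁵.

[[1, 0, 0], [−15, 1, 0], [−50, 10, 1]]

T = I + N where N = [[0, 0, 0], [−3, 0, 0], [2, 2, 0]] is strictly lower-triangular, so N³ = 0.
(I + N)⁵ = I + 5·N + 10·N² = [[1, 0, 0], [−15, 1, 0], [−50, 10, 1]].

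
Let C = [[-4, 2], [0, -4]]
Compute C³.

[[-64, 96], [0, -64]]

C² = [[16, -16], [0, 16]]
C³ = [[-64, 96], [0, -64]]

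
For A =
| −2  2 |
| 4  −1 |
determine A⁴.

A² = [[12, −6], [−12, 9]]
A³ = [[−48, 30], [60, −33]]
A⁴ = [[216, −126], [−252, 153]]

[[216, −126], [−252, 153]]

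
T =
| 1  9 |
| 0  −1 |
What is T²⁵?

T² = I (check: tr T = 0 and det T = −1), so T²⁵ = T since 25 is odd.

[[1, 9], [0, −1]]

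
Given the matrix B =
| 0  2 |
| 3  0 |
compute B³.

B² = [[6, 0], [0, 6]]
B³ = [[0, 12], [18, 0]]

[[0, 12], [18, 0]]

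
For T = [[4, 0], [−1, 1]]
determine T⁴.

[[256, 0], [−85, 1]]

T² = [[16, 0], [−5, 1]]
T³ = [[64, 0], [−21, 1]]
T⁴ = [[256, 0], [−85, 1]]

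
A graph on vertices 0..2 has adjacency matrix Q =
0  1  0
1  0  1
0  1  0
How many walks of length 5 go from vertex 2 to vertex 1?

The number of length-5 walks from vertex 2 to vertex 1 is entry (2,1) of Q^5, where Q is the adjacency matrix.
Q^2 = [[1, 0, 1], [0, 2, 0], [1, 0, 1]]
Q^3 = [[0, 2, 0], [2, 0, 2], [0, 2, 0]]
Q^4 = [[2, 0, 2], [0, 4, 0], [2, 0, 2]]
Q^5 = [[0, 4, 0], [4, 0, 4], [0, 4, 0]]

4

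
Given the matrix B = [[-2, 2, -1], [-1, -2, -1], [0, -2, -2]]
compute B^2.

[[2, -6, 2], [4, 4, 5], [2, 8, 6]]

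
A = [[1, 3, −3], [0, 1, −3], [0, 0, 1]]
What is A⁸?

A = I + N where N = [[0, 3, −3], [0, 0, −3], [0, 0, 0]] is strictly upper-triangular, so N³ = 0.
(I + N)⁸ = I + 8·N + 28·N² = [[1, 24, −276], [0, 1, −24], [0, 0, 1]].

[[1, 24, −276], [0, 1, −24], [0, 0, 1]]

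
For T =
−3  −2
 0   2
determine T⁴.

[[81, 26], [0, 16]]

T² = [[9, 2], [0, 4]]
T³ = [[−27, −14], [0, 8]]
T⁴ = [[81, 26], [0, 16]]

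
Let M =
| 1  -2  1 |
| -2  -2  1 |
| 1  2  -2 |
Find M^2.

[[6, 4, -3], [3, 10, -6], [-5, -10, 7]]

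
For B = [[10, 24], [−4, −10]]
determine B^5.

tr B = 0 and det B = −4, so the characteristic polynomial is λ² − (0)λ + (−4) with roots −2 and 2.
Eigenvectors give P = [[−2, −3], [1, 1]] with P⁻¹ = [[1, 3], [−1, −2]], and B = P·diag(−2, 2)·P⁻¹.
Then B^5 = P·diag(−32, 32)·P⁻¹ = [[64, −96], [−32, 32]] · [[1, 3], [−1, −2]] = [[160, 384], [−64, −160]].

[[160, 384], [−64, −160]]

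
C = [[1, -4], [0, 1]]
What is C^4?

[[1, -16], [0, 1]]

C = I + N where N = [[0, -4], [0, 0]] is strictly upper-triangular, so N^2 = 0.
(I + N)^4 = I + 4·N = [[1, -16], [0, 1]].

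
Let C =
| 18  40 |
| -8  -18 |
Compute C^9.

tr C = 0 and det C = -4, so the characteristic polynomial is λ² − (0)λ + (-4) with roots -2 and 2.
Eigenvectors give P = [[2, -5], [-1, 2]] with P⁻¹ = [[-2, -5], [-1, -2]], and C = P·diag(-2, 2)·P⁻¹.
Then C^9 = P·diag(-512, 512)·P⁻¹ = [[-1024, -2560], [512, 1024]] · [[-2, -5], [-1, -2]] = [[4608, 10240], [-2048, -4608]].

[[4608, 10240], [-2048, -4608]]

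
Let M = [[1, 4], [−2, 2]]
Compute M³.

M² = [[−7, 12], [−6, −4]]
M³ = [[−31, −4], [2, −32]]

[[−31, −4], [2, −32]]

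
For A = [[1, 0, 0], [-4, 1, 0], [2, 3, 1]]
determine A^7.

[[1, 0, 0], [-28, 1, 0], [-238, 21, 1]]

A = I + N where N = [[0, 0, 0], [-4, 0, 0], [2, 3, 0]] is strictly lower-triangular, so N^3 = 0.
(I + N)^7 = I + 7·N + 21·N^2 = [[1, 0, 0], [-28, 1, 0], [-238, 21, 1]].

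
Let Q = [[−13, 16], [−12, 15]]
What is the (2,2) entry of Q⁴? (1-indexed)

321

tr Q = 2 and det Q = −3, so the characteristic polynomial is λ² − (2)λ + (−3) with roots 3 and −1.
Eigenvectors give P = [[1, 4], [1, 3]] with P⁻¹ = [[−3, 4], [1, −1]], and Q = P·diag(3, −1)·P⁻¹.
Then Q⁴ = P·diag(81, 1)·P⁻¹ = [[81, 4], [81, 3]] · [[−3, 4], [1, −1]] = [[−239, 320], [−240, 321]].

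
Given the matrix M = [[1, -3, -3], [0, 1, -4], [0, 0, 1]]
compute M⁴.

[[1, -12, 60], [0, 1, -16], [0, 0, 1]]

M = I + N where N = [[0, -3, -3], [0, 0, -4], [0, 0, 0]] is strictly upper-triangular, so N³ = 0.
(I + N)⁴ = I + 4·N + 6·N² = [[1, -12, 60], [0, 1, -16], [0, 0, 1]].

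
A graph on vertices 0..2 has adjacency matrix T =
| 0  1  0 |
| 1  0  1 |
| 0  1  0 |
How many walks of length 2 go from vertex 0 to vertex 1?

The number of length-2 walks from vertex 0 to vertex 1 is entry (0,1) of T², where T is the adjacency matrix.
T² = [[1, 0, 1], [0, 2, 0], [1, 0, 1]]

0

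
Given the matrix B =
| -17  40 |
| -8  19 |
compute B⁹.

tr B = 2 and det B = -3, so the characteristic polynomial is λ² − (2)λ + (-3) with roots 3 and -1.
Eigenvectors give P = [[2, -5], [1, -2]] with P⁻¹ = [[-2, 5], [-1, 2]], and B = P·diag(3, -1)·P⁻¹.
Then B⁹ = P·diag(19683, -1)·P⁻¹ = [[39366, 5], [19683, 2]] · [[-2, 5], [-1, 2]] = [[-78737, 196840], [-39368, 98419]].

[[-78737, 196840], [-39368, 98419]]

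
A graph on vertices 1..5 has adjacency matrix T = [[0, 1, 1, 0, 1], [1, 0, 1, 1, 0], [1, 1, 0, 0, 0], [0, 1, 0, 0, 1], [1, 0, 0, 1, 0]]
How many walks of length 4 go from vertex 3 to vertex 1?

8

The number of length-4 walks from vertex 3 to vertex 1 is entry (3,1) of T⁴, where T is the adjacency matrix.
T² = [[3, 1, 1, 2, 0], [1, 3, 1, 0, 2], [1, 1, 2, 1, 1], [2, 0, 1, 2, 0], [0, 2, 1, 0, 2]]
T³ = [[2, 6, 4, 1, 5], [6, 2, 4, 5, 1], [4, 4, 2, 2, 2], [1, 5, 2, 0, 4], [5, 1, 2, 4, 0]]
T⁴ = [[15, 7, 8, 11, 3], [7, 15, 8, 3, 11], [8, 8, 8, 6, 6], [11, 3, 6, 9, 1], [3, 11, 6, 1, 9]]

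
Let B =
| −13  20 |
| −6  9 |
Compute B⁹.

tr B = −4 and det B = 3, so the characteristic polynomial is λ² − (−4)λ + (3) with roots −3 and −1.
Eigenvectors give P = [[2, −5], [1, −3]] with P⁻¹ = [[3, −5], [1, −2]], and B = P·diag(−3, −1)·P⁻¹.
Then B⁹ = P·diag(−19683, −1)·P⁻¹ = [[−39366, 5], [−19683, 3]] · [[3, −5], [1, −2]] = [[−118093, 196820], [−59046, 98409]].

[[−118093, 196820], [−59046, 98409]]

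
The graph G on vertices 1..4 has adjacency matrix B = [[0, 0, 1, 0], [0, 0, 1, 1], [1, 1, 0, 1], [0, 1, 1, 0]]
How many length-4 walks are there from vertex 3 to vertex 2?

The number of length-4 walks from vertex 3 to vertex 2 is entry (3,2) of B⁴, where B is the adjacency matrix.
B² = [[1, 1, 0, 1], [1, 2, 1, 1], [0, 1, 3, 1], [1, 1, 1, 2]]
B³ = [[0, 1, 3, 1], [1, 2, 4, 3], [3, 4, 2, 4], [1, 3, 4, 2]]
B⁴ = [[3, 4, 2, 4], [4, 7, 6, 6], [2, 6, 11, 6], [4, 6, 6, 7]]

6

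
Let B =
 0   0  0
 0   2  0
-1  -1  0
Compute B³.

B² = [[0, 0, 0], [0, 4, 0], [0, -2, 0]]
B³ = [[0, 0, 0], [0, 8, 0], [0, -4, 0]]

[[0, 0, 0], [0, 8, 0], [0, -4, 0]]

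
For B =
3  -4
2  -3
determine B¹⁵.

[[3, -4], [2, -3]]

B² = I (check: tr B = 0 and det B = -1), so B¹⁵ = B since 15 is odd.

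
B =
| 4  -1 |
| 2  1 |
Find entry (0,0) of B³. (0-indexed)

tr B = 5 and det B = 6, so the characteristic polynomial is λ² − (5)λ + (6) with roots 2 and 3.
Eigenvectors give P = [[-1, 1], [-2, 1]] with P⁻¹ = [[1, -1], [2, -1]], and B = P·diag(2, 3)·P⁻¹.
Then B³ = P·diag(8, 27)·P⁻¹ = [[-8, 27], [-16, 27]] · [[1, -1], [2, -1]] = [[46, -19], [38, -11]].

46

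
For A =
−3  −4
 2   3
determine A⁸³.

A² = I (check: tr A = 0 and det A = −1), so A⁸³ = A since 83 is odd.

[[−3, −4], [2, 3]]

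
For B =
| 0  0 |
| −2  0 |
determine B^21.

[[0, 0], [0, 0]]

B is strictly triangular, hence nilpotent: B^2 = 0, so B^21 = 0.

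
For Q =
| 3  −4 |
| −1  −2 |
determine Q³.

[[43, −44], [−11, −12]]

Q² = [[13, −4], [−1, 8]]
Q³ = [[43, −44], [−11, −12]]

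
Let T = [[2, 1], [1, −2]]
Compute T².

[[5, 0], [0, 5]]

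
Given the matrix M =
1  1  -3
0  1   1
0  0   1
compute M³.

[[1, 3, -6], [0, 1, 3], [0, 0, 1]]

M = I + N where N = [[0, 1, -3], [0, 0, 1], [0, 0, 0]] is strictly upper-triangular, so N³ = 0.
(I + N)³ = I + 3·N + 3·N² = [[1, 3, -6], [0, 1, 3], [0, 0, 1]].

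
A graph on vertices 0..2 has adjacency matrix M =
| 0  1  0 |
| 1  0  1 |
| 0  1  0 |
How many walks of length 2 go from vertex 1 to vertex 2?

The number of length-2 walks from vertex 1 to vertex 2 is entry (1,2) of M², where M is the adjacency matrix.
M² = [[1, 0, 1], [0, 2, 0], [1, 0, 1]]

0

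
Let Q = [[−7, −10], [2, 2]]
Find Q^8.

tr Q = −5 and det Q = 6, so the characteristic polynomial is λ² − (−5)λ + (6) with roots −3 and −2.
Eigenvectors give P = [[−5, 2], [2, −1]] with P⁻¹ = [[−1, −2], [−2, −5]], and Q = P·diag(−3, −2)·P⁻¹.
Then Q^8 = P·diag(6561, 256)·P⁻¹ = [[−32805, 512], [13122, −256]] · [[−1, −2], [−2, −5]] = [[31781, 63050], [−12610, −24964]].

[[31781, 63050], [−12610, −24964]]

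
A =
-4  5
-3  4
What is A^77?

A² = I (check: tr A = 0 and det A = -1), so A^77 = A since 77 is odd.

[[-4, 5], [-3, 4]]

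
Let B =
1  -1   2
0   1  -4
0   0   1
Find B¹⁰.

[[1, -10, 200], [0, 1, -40], [0, 0, 1]]

B = I + N where N = [[0, -1, 2], [0, 0, -4], [0, 0, 0]] is strictly upper-triangular, so N³ = 0.
(I + N)¹⁰ = I + 10·N + 45·N² = [[1, -10, 200], [0, 1, -40], [0, 0, 1]].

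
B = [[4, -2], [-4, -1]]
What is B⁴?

B² = [[24, -6], [-12, 9]]
B³ = [[120, -42], [-84, 15]]
B⁴ = [[648, -198], [-396, 153]]

[[648, -198], [-396, 153]]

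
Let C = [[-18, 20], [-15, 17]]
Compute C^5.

[[-1068, 1100], [-825, 857]]

tr C = -1 and det C = -6, so the characteristic polynomial is λ² − (-1)λ + (-6) with roots -3 and 2.
Eigenvectors give P = [[4, 1], [3, 1]] with P⁻¹ = [[1, -1], [-3, 4]], and C = P·diag(-3, 2)·P⁻¹.
Then C^5 = P·diag(-243, 32)·P⁻¹ = [[-972, 32], [-729, 32]] · [[1, -1], [-3, 4]] = [[-1068, 1100], [-825, 857]].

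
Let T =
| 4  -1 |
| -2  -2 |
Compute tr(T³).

68

T² = [[18, -2], [-4, 6]]
T³ = [[76, -14], [-28, -8]]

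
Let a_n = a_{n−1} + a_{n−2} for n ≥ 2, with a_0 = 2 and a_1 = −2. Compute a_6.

−6

With companion matrix Q = [[1, 1], [1, 0]], [a_n, a_{n−1}]ᵀ = Q·[a_{n−1}, a_{n−2}]ᵀ, so [a_6, a_5]ᵀ = Q^5·[a_1, a_0]ᵀ.
Q^5 = [[8, 5], [5, 3]], giving [a_6, a_5]ᵀ = [[−6], [−4]].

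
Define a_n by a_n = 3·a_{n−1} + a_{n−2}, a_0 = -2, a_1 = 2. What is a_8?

With companion matrix M = [[3, 1], [1, 0]], [a_n, a_{n−1}]ᵀ = M·[a_{n−1}, a_{n−2}]ᵀ, so [a_8, a_7]ᵀ = M⁷·[a_1, a_0]ᵀ.
M⁷ = [[3927, 1189], [1189, 360]], giving [a_8, a_7]ᵀ = [[5476], [1658]].

5476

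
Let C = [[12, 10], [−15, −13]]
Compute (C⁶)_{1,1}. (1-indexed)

tr C = −1 and det C = −6, so the characteristic polynomial is λ² − (−1)λ + (−6) with roots −3 and 2.
Eigenvectors give P = [[2, −1], [−3, 1]] with P⁻¹ = [[−1, −1], [−3, −2]], and C = P·diag(−3, 2)·P⁻¹.
Then C⁶ = P·diag(729, 64)·P⁻¹ = [[1458, −64], [−2187, 64]] · [[−1, −1], [−3, −2]] = [[−1266, −1330], [1995, 2059]].

−1266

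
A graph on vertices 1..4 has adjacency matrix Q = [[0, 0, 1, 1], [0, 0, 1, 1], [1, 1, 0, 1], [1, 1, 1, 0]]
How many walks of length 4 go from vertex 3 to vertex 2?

The number of length-4 walks from vertex 3 to vertex 2 is entry (3,2) of Q⁴, where Q is the adjacency matrix.
Q² = [[2, 2, 1, 1], [2, 2, 1, 1], [1, 1, 3, 2], [1, 1, 2, 3]]
Q³ = [[2, 2, 5, 5], [2, 2, 5, 5], [5, 5, 4, 5], [5, 5, 5, 4]]
Q⁴ = [[10, 10, 9, 9], [10, 10, 9, 9], [9, 9, 15, 14], [9, 9, 14, 15]]

9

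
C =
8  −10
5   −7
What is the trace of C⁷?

tr C = 1 and det C = −6, so the characteristic polynomial is λ² − (1)λ + (−6) with roots −2 and 3.
Eigenvectors give P = [[−1, 2], [−1, 1]] with P⁻¹ = [[1, −2], [1, −1]], and C = P·diag(−2, 3)·P⁻¹.
Then C⁷ = P·diag(−128, 2187)·P⁻¹ = [[128, 4374], [128, 2187]] · [[1, −2], [1, −1]] = [[4502, −4630], [2315, −2443]].

2059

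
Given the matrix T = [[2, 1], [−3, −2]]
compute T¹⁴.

[[1, 0], [0, 1]]

T² = I (check: tr T = 0 and det T = −1), so T¹⁴ = I since 14 is even.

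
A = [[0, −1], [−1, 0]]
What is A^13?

[[0, −1], [−1, 0]]

A² = I (check: tr A = 0 and det A = −1), so A^13 = A since 13 is odd.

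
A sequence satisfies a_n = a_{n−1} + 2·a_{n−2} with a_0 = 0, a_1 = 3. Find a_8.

With companion matrix Q = [[1, 2], [1, 0]], [a_n, a_{n−1}]ᵀ = Q·[a_{n−1}, a_{n−2}]ᵀ, so [a_8, a_7]ᵀ = Q^7·[a_1, a_0]ᵀ.
Q^7 = [[85, 86], [43, 42]], giving [a_8, a_7]ᵀ = [[255], [129]].

255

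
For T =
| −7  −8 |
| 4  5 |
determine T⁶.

tr T = −2 and det T = −3, so the characteristic polynomial is λ² − (−2)λ + (−3) with roots 1 and −3.
Eigenvectors give P = [[−1, 2], [1, −1]] with P⁻¹ = [[1, 2], [1, 1]], and T = P·diag(1, −3)·P⁻¹.
Then T⁶ = P·diag(1, 729)·P⁻¹ = [[−1, 1458], [1, −729]] · [[1, 2], [1, 1]] = [[1457, 1456], [−728, −727]].

[[1457, 1456], [−728, −727]]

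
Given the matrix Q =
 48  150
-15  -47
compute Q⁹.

[[201438, 605850], [-60585, -182267]]

tr Q = 1 and det Q = -6, so the characteristic polynomial is λ² − (1)λ + (-6) with roots -2 and 3.
Eigenvectors give P = [[-3, 10], [1, -3]] with P⁻¹ = [[3, 10], [1, 3]], and Q = P·diag(-2, 3)·P⁻¹.
Then Q⁹ = P·diag(-512, 19683)·P⁻¹ = [[1536, 196830], [-512, -59049]] · [[3, 10], [1, 3]] = [[201438, 605850], [-60585, -182267]].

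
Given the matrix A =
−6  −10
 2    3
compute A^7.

[[−636, −1270], [254, 507]]

tr A = −3 and det A = 2, so the characteristic polynomial is λ² − (−3)λ + (2) with roots −2 and −1.
Eigenvectors give P = [[5, −2], [−2, 1]] with P⁻¹ = [[1, 2], [2, 5]], and A = P·diag(−2, −1)·P⁻¹.
Then A^7 = P·diag(−128, −1)·P⁻¹ = [[−640, 2], [256, −1]] · [[1, 2], [2, 5]] = [[−636, −1270], [254, 507]].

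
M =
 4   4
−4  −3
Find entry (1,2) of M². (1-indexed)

4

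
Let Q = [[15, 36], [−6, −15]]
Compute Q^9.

tr Q = 0 and det Q = −9, so the characteristic polynomial is λ² − (0)λ + (−9) with roots −3 and 3.
Eigenvectors give P = [[−2, −3], [1, 1]] with P⁻¹ = [[1, 3], [−1, −2]], and Q = P·diag(−3, 3)·P⁻¹.
Then Q^9 = P·diag(−19683, 19683)·P⁻¹ = [[39366, −59049], [−19683, 19683]] · [[1, 3], [−1, −2]] = [[98415, 236196], [−39366, −98415]].

[[98415, 236196], [−39366, −98415]]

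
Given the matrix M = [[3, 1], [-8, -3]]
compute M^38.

M² = I (check: tr M = 0 and det M = -1), so M^38 = I since 38 is even.

[[1, 0], [0, 1]]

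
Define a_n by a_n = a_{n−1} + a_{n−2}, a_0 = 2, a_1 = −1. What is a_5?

1

With companion matrix M = [[1, 1], [1, 0]], [a_n, a_{n−1}]ᵀ = M·[a_{n−1}, a_{n−2}]ᵀ, so [a_5, a_4]ᵀ = M⁴·[a_1, a_0]ᵀ.
M⁴ = [[5, 3], [3, 2]], giving [a_5, a_4]ᵀ = [[1], [1]].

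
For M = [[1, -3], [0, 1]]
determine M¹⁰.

[[1, -30], [0, 1]]

M = I + N where N = [[0, -3], [0, 0]] is strictly upper-triangular, so N² = 0.
(I + N)¹⁰ = I + 10·N = [[1, -30], [0, 1]].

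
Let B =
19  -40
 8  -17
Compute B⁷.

tr B = 2 and det B = -3, so the characteristic polynomial is λ² − (2)λ + (-3) with roots 3 and -1.
Eigenvectors give P = [[5, 2], [2, 1]] with P⁻¹ = [[1, -2], [-2, 5]], and B = P·diag(3, -1)·P⁻¹.
Then B⁷ = P·diag(2187, -1)·P⁻¹ = [[10935, -2], [4374, -1]] · [[1, -2], [-2, 5]] = [[10939, -21880], [4376, -8753]].

[[10939, -21880], [4376, -8753]]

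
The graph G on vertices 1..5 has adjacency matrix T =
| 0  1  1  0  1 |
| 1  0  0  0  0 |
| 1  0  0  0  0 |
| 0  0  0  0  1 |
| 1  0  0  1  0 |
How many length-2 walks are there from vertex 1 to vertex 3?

The number of length-2 walks from vertex 1 to vertex 3 is entry (1,3) of T^2, where T is the adjacency matrix.
T^2 = [[3, 0, 0, 1, 0], [0, 1, 1, 0, 1], [0, 1, 1, 0, 1], [1, 0, 0, 1, 0], [0, 1, 1, 0, 2]]

0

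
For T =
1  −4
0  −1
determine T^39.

[[1, −4], [0, −1]]

T² = I (check: tr T = 0 and det T = −1), so T^39 = T since 39 is odd.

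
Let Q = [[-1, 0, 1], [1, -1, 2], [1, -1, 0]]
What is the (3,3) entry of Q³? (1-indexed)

0

Q² = [[2, -1, -1], [0, -1, -1], [-2, 1, -1]]
Q³ = [[-4, 2, 0], [-2, 2, -2], [2, 0, 0]]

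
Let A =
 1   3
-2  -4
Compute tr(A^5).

-33

tr A = -3 and det A = 2, so the characteristic polynomial is λ² − (-3)λ + (2) with roots -2 and -1.
Eigenvectors give P = [[-1, -3], [1, 2]] with P⁻¹ = [[2, 3], [-1, -1]], and A = P·diag(-2, -1)·P⁻¹.
Then A^5 = P·diag(-32, -1)·P⁻¹ = [[32, 3], [-32, -2]] · [[2, 3], [-1, -1]] = [[61, 93], [-62, -94]].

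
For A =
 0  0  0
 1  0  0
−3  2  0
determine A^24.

[[0, 0, 0], [0, 0, 0], [0, 0, 0]]

A is strictly triangular, hence nilpotent: A^3 = 0, so A^24 = 0.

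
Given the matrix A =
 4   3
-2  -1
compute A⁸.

tr A = 3 and det A = 2, so the characteristic polynomial is λ² − (3)λ + (2) with roots 2 and 1.
Eigenvectors give P = [[3, -1], [-2, 1]] with P⁻¹ = [[1, 1], [2, 3]], and A = P·diag(2, 1)·P⁻¹.
Then A⁸ = P·diag(256, 1)·P⁻¹ = [[768, -1], [-512, 1]] · [[1, 1], [2, 3]] = [[766, 765], [-510, -509]].

[[766, 765], [-510, -509]]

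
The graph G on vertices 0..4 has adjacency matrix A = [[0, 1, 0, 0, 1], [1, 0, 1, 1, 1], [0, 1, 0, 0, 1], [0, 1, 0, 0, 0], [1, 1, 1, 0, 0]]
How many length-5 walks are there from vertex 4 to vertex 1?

The number of length-5 walks from vertex 4 to vertex 1 is entry (4,1) of A^5, where A is the adjacency matrix.
A^2 = [[2, 1, 2, 1, 1], [1, 4, 1, 0, 2], [2, 1, 2, 1, 1], [1, 0, 1, 1, 1], [1, 2, 1, 1, 3]]
A^3 = [[2, 6, 2, 1, 5], [6, 4, 6, 4, 6], [2, 6, 2, 1, 5], [1, 4, 1, 0, 2], [5, 6, 5, 2, 4]]
A^4 = [[11, 10, 11, 6, 10], [10, 22, 10, 4, 16], [11, 10, 11, 6, 10], [6, 4, 6, 4, 6], [10, 16, 10, 6, 16]]
A^5 = [[20, 38, 20, 10, 32], [38, 40, 38, 22, 42], [20, 38, 20, 10, 32], [10, 22, 10, 4, 16], [32, 42, 32, 16, 36]]

42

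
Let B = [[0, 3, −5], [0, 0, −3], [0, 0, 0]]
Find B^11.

B is strictly triangular, hence nilpotent: B^3 = 0, so B^11 = 0.

[[0, 0, 0], [0, 0, 0], [0, 0, 0]]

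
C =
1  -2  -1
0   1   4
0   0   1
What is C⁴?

[[1, -8, -52], [0, 1, 16], [0, 0, 1]]

C = I + N where N = [[0, -2, -1], [0, 0, 4], [0, 0, 0]] is strictly upper-triangular, so N³ = 0.
(I + N)⁴ = I + 4·N + 6·N² = [[1, -8, -52], [0, 1, 16], [0, 0, 1]].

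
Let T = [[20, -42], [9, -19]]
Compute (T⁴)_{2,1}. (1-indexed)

tr T = 1 and det T = -2, so the characteristic polynomial is λ² − (1)λ + (-2) with roots 2 and -1.
Eigenvectors give P = [[7, 2], [3, 1]] with P⁻¹ = [[1, -2], [-3, 7]], and T = P·diag(2, -1)·P⁻¹.
Then T⁴ = P·diag(16, 1)·P⁻¹ = [[112, 2], [48, 1]] · [[1, -2], [-3, 7]] = [[106, -210], [45, -89]].

45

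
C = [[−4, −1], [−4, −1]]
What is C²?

[[20, 5], [20, 5]]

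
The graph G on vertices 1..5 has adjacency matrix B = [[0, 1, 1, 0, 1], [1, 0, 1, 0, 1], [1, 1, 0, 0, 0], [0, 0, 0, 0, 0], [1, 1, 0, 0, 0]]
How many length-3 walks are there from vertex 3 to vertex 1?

5

The number of length-3 walks from vertex 3 to vertex 1 is entry (3,1) of B³, where B is the adjacency matrix.
B² = [[3, 2, 1, 0, 1], [2, 3, 1, 0, 1], [1, 1, 2, 0, 2], [0, 0, 0, 0, 0], [1, 1, 2, 0, 2]]
B³ = [[4, 5, 5, 0, 5], [5, 4, 5, 0, 5], [5, 5, 2, 0, 2], [0, 0, 0, 0, 0], [5, 5, 2, 0, 2]]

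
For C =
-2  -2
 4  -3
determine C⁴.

C² = [[-4, 10], [-20, 1]]
C³ = [[48, -22], [44, 37]]
C⁴ = [[-184, -30], [60, -199]]

[[-184, -30], [60, -199]]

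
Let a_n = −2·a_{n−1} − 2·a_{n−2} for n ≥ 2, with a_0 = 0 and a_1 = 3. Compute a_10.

With companion matrix A = [[−2, −2], [1, 0]], [a_n, a_{n−1}]ᵀ = A·[a_{n−1}, a_{n−2}]ᵀ, so [a_10, a_9]ᵀ = A⁹·[a_1, a_0]ᵀ.
A⁹ = [[−32, −32], [16, 0]], giving [a_10, a_9]ᵀ = [[−96], [48]].

−96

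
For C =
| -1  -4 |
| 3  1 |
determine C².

[[-11, 0], [0, -11]]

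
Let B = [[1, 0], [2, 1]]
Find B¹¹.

B = I + N where N = [[0, 0], [2, 0]] is strictly lower-triangular, so N² = 0.
(I + N)¹¹ = I + 11·N = [[1, 0], [22, 1]].

[[1, 0], [22, 1]]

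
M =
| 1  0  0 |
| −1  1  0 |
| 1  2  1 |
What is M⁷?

[[1, 0, 0], [−7, 1, 0], [−35, 14, 1]]

M = I + N where N = [[0, 0, 0], [−1, 0, 0], [1, 2, 0]] is strictly lower-triangular, so N³ = 0.
(I + N)⁷ = I + 7·N + 21·N² = [[1, 0, 0], [−7, 1, 0], [−35, 14, 1]].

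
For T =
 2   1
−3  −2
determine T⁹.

[[2, 1], [−3, −2]]

T² = I (check: tr T = 0 and det T = −1), so T⁹ = T since 9 is odd.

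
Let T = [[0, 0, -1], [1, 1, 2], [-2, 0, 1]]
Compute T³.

T² = [[2, 0, -1], [-3, 1, 3], [-2, 0, 3]]
T³ = [[2, 0, -3], [-5, 1, 8], [-6, 0, 5]]

[[2, 0, -3], [-5, 1, 8], [-6, 0, 5]]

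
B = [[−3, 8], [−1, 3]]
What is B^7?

B² = I (check: tr B = 0 and det B = −1), so B^7 = B since 7 is odd.

[[−3, 8], [−1, 3]]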